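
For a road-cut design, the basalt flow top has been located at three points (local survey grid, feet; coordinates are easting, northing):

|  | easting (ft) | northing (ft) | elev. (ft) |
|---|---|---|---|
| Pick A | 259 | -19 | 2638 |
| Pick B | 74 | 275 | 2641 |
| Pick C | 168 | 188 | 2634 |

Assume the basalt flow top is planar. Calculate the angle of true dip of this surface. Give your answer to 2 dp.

10.13°

Let the plane be z = a·easting + b·northing + c.
Pick B−Pick A: −185a + 294b = 3;  Pick C−Pick A: −91a + 207b = −4.
Solving gives a = −0.15571, b = −0.08777.
Gradient magnitude |∇z| = √(a² + b²) = √(0.02424 + 0.00770) = 0.17874.
True dip = arctan(0.17874) = 10.13°, dipping toward ENE (azimuth ≈ 061°).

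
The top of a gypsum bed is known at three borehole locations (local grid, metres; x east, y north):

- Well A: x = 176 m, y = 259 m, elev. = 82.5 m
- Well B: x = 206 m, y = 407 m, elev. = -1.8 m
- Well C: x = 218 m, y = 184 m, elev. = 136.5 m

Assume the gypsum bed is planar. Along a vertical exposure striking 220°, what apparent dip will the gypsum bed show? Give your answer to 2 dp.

Two edge vectors: Well A→Well B = (30, 148, -84.3), Well A→Well C = (42, -75, 54).
Normal n = (Well A→Well B) × (Well A→Well C) = (1669.5, -5160.6, -8466).
So ∂z/∂x = −n_x/n_z = 0.19720 and ∂z/∂y = −n_y/n_z = −0.60957.
Unit vector along 220° is (sin 220°, cos 220°) = (-0.6428, -0.7660).
Slope in that direction = a·(-0.6428) + b·(-0.7660) = 0.34020.
Apparent dip = arctan|0.34020| = 18.79° (true dip is 32.6°, so apparent ≤ true as expected).

18.79°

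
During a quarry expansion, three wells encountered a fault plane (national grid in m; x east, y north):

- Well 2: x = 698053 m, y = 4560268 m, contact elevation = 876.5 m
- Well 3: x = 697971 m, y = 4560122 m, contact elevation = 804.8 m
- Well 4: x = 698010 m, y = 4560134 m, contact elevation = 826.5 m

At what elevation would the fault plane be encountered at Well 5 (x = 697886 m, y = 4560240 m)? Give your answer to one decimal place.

Two edge vectors: Well 2→Well 3 = (-82, -146, -71.7), Well 2→Well 4 = (-43, -134, -50).
Normal n = (Well 2→Well 3) × (Well 2→Well 4) = (-2307.8, -1016.9, 4710).
So ∂z/∂x = −n_x/n_z = 0.489978769 and ∂z/∂y = −n_y/n_z = 0.215902335.
Intercept c from Well 2: 876.5 − 342031.15 − 984572.51 = −1325727.16.
At (697886, 4560240): z = 341949.3 + 984566.5 − 1325727.16 = 788.6 m.

788.6 m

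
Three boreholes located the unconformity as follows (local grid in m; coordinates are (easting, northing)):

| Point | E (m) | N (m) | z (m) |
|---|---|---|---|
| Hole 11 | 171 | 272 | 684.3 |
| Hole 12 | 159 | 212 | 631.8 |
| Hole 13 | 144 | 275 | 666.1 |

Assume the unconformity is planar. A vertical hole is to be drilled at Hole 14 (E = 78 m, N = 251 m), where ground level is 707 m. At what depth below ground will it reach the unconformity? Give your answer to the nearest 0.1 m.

108.1 m

Let the plane be z = a·E + b·N + c.
Hole 12−Hole 11: −12a − 60b = −52.5;  Hole 13−Hole 11: −27a + 3b = −18.2.
Solving gives a = 0.75453, b = 0.72409.
Then c = 684.3 − a·171 − b·272 = 358.32.
At (78, 251): z_contact = 58.85 + 181.75 + 358.32 = 598.92 m.
Depth below ground = 707 − 598.92 = 108.1 m.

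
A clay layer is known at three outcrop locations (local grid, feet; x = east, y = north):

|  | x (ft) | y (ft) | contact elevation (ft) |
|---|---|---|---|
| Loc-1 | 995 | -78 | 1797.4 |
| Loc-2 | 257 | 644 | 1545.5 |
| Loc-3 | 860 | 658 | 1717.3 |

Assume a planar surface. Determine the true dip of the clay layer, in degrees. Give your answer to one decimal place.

16.3°

Two edge vectors: Loc-1→Loc-2 = (-738, 722, -251.9), Loc-1→Loc-3 = (-135, 736, -80.1).
Normal n = (Loc-1→Loc-2) × (Loc-1→Loc-3) = (127566.2, -25107.3, -445698).
So ∂z/∂x = −n_x/n_z = 0.28622 and ∂z/∂y = −n_y/n_z = −0.05633.
Gradient magnitude |∇z| = √(a² + b²) = √(0.08192 + 0.00317) = 0.29171.
True dip = arctan(0.29171) = 16.3°, dipping toward W (azimuth ≈ 281°).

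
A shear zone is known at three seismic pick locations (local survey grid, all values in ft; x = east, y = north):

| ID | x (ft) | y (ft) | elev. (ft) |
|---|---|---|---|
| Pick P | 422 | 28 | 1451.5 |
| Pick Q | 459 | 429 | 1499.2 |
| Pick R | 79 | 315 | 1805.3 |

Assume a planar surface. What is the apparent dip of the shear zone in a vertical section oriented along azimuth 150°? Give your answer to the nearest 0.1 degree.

Two edge vectors: Pick P→Pick Q = (37, 401, 47.7), Pick P→Pick R = (-343, 287, 353.8).
Normal n = (Pick P→Pick Q) × (Pick P→Pick R) = (128183.9, -29451.7, 148162).
So ∂z/∂x = −n_x/n_z = −0.86516 and ∂z/∂y = −n_y/n_z = 0.19878.
Unit vector along 150° is (sin 150°, cos 150°) = (0.5000, -0.8660).
Slope in that direction = a·(0.5000) + b·(-0.8660) = −0.60473.
Apparent dip = arctan|0.60473| = 31.2° (true dip is 41.6°, so apparent ≤ true as expected).

31.2°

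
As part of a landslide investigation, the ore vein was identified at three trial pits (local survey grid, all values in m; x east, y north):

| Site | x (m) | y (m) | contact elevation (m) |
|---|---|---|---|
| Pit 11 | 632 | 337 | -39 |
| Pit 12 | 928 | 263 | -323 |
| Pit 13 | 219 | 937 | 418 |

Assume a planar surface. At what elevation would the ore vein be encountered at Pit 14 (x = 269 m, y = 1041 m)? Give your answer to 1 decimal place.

Let the plane be z = a·x + b·y + c.
Pit 12−Pit 11: 296a − 74b = −284;  Pit 13−Pit 11: −413a + 600b = 457.
Solving gives a = −0.928889, b = 0.122281.
Then c = -39 − a·632 − b·337 = 506.85.
At (269, 1041): z = −249.9 + 127.3 + 506.85 = 384.3 m.

384.3 m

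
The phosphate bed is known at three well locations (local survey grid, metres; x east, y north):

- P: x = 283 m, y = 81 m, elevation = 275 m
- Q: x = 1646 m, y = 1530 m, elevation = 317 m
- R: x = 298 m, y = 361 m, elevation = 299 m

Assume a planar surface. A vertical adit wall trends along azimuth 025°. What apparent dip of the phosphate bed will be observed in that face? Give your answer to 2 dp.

Let the plane be z = a·x + b·y + c.
Q−P: 1363a + 1449b = 42;  R−P: 15a + 280b = 24.
Solving gives a = −0.06395, b = 0.08914.
Unit vector along 025° is (sin 25°, cos 25°) = (0.4226, 0.9063).
Slope in that direction = a·(0.4226) + b·(0.9063) = 0.05376.
Apparent dip = arctan|0.05376| = 3.08° (true dip is 6.3°, so apparent ≤ true as expected).

3.08°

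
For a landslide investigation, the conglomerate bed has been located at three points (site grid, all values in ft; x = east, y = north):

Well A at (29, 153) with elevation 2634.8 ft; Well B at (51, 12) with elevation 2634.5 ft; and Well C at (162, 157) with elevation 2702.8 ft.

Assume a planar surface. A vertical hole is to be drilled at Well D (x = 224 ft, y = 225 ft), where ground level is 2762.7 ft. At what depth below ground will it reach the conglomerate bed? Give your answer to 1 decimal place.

22.8 ft

Let the plane be z = a·x + b·y + c.
Well B−Well A: 22a − 141b = −0.3;  Well C−Well A: 133a + 4b = 68.
Solving gives a = 0.50883, b = 0.08152.
Then c = 2634.8 − a·29 − b·153 = 2607.57.
At (224, 225): z_contact = 113.98 + 18.34 + 2607.57 = 2739.89 ft.
Depth below ground = 2762.7 − 2739.89 = 22.8 ft.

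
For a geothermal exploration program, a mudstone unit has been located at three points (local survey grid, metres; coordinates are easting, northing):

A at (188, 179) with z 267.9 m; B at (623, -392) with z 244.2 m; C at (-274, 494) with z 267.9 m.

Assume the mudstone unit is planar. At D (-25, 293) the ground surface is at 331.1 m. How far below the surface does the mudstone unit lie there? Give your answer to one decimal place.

Two edge vectors: A→B = (435, -571, -23.7), A→C = (-462, 315, 0).
Normal n = (A→B) × (A→C) = (7465.5, 10949.4, -126777).
So ∂z/∂easting = −n_x/n_z = 0.05889 and ∂z/∂northing = −n_y/n_z = 0.08637.
Intercept c from A: 267.9 − 11.07 − 15.46 = 241.37.
At (-25, 293): z_contact = −1.47 + 25.31 + 241.37 = 265.20 m.
Depth below ground = 331.1 − 265.20 = 65.9 m.

65.9 m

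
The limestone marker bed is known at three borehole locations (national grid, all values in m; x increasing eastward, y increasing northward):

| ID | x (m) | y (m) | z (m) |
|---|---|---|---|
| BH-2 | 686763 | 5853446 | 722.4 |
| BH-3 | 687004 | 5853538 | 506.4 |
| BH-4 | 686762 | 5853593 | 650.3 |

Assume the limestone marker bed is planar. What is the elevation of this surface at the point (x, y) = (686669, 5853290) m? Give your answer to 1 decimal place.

Let the plane be z = a·x + b·y + c.
BH-3−BH-2: 241a + 92b = −216;  BH-4−BH-2: −1a + 147b = −72.1.
Solving gives a = −0.707193333, b = −0.495287029.
Then c = 722.4 − a·686763 − b·5853446 = 3385532.50.
At (686669, 5853290): z = −485607.7 − 2899058.6 + 3385532.50 = 866.1 m.

866.1 m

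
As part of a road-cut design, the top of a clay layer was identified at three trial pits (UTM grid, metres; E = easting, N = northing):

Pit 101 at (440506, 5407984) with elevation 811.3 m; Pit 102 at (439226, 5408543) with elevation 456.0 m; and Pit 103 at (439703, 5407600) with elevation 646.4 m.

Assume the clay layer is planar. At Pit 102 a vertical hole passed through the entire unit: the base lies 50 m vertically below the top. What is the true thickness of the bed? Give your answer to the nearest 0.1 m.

Two edge vectors: Pit 101→Pit 102 = (-1280, 559, -355.3), Pit 101→Pit 103 = (-803, -384, -164.9).
Normal n = (Pit 101→Pit 102) × (Pit 101→Pit 103) = (-228614.3, 74233.9, 940397).
So ∂z/∂E = −n_x/n_z = 0.24310 and ∂z/∂N = −n_y/n_z = −0.07894.
|∇z| = √(a²+b²) = 0.25560, so dip δ = arctan(0.25560) = 14.34°.
True thickness = vertical thickness × cos δ = 50 × cos 14.34° = 48.4 m.

48.4 m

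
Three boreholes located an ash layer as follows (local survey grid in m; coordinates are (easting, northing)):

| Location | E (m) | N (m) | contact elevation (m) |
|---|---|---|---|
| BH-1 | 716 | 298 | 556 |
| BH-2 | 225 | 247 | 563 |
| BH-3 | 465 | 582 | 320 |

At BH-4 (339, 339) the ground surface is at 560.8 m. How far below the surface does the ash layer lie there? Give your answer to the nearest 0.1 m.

61.4 m

Let the plane be z = a·E + b·N + c.
BH-2−BH-1: −491a − 51b = 7;  BH-3−BH-1: −251a + 284b = −236.
Solving gives a = 0.06600, b = −0.77266.
Then c = 556 − a·716 − b·298 = 739.00.
At (339, 339): z_contact = 22.37 − 261.93 + 739.00 = 499.44 m.
Depth below ground = 560.8 − 499.44 = 61.4 m.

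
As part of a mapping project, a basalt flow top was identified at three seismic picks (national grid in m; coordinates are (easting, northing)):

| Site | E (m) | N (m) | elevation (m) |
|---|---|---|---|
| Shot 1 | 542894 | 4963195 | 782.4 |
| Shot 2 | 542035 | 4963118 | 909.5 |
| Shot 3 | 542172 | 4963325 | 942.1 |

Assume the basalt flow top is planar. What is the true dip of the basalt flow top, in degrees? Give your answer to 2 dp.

Let the plane be z = a·E + b·N + c.
Shot 2−Shot 1: −859a − 77b = 127.1;  Shot 3−Shot 1: −722a + 130b = 159.7.
Solving gives a = −0.17230, b = 0.27152.
Gradient magnitude |∇z| = √(a² + b²) = √(0.02969 + 0.07372) = 0.32158.
True dip = arctan(0.32158) = 17.83°, dipping toward SSE (azimuth ≈ 148°).

17.83°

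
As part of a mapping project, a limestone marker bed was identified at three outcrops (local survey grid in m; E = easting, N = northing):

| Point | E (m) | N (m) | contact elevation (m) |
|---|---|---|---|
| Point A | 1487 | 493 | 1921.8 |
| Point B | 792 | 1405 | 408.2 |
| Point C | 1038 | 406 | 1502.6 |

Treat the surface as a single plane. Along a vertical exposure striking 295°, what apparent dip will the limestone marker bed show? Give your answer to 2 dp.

53.28°

Let the plane be z = a·E + b·N + c.
Point B−Point A: −695a + 912b = −1513.6;  Point C−Point A: −449a − 87b = −419.2.
Solving gives a = 1.09371, b = −0.82617.
Unit vector along 295° is (sin 295°, cos 295°) = (-0.9063, 0.4226).
Slope in that direction = a·(-0.9063) + b·(0.4226) = −1.34040.
Apparent dip = arctan|1.34040| = 53.28° (true dip is 53.9°, so apparent ≤ true as expected).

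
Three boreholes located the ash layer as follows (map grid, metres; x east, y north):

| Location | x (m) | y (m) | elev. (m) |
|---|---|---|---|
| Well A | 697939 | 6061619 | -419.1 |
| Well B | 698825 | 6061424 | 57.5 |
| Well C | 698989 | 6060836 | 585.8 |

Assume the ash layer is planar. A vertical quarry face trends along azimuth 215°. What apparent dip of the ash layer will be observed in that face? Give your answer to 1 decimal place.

24.0°

Let the plane be z = a·x + b·y + c.
Well B−Well A: 886a − 195b = 476.6;  Well C−Well A: 1050a − 783b = 1004.9.
Solving gives a = 0.36243, b = −0.79738.
Unit vector along 215° is (sin 215°, cos 215°) = (-0.5736, -0.8192).
Slope in that direction = a·(-0.5736) + b·(-0.8192) = 0.44530.
Apparent dip = arctan|0.44530| = 24.0° (true dip is 41.2°, so apparent ≤ true as expected).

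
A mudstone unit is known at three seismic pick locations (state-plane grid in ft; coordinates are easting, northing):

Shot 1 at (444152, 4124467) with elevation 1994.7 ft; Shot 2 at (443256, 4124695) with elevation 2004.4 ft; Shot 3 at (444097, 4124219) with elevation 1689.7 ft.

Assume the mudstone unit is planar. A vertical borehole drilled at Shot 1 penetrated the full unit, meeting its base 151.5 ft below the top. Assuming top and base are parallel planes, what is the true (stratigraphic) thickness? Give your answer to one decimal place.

96.9 ft

Two edge vectors: Shot 1→Shot 2 = (-896, 228, 9.7), Shot 1→Shot 3 = (-55, -248, -305).
Normal n = (Shot 1→Shot 2) × (Shot 1→Shot 3) = (-67134.4, -273813.5, 234748).
So ∂z/∂easting = −n_x/n_z = 0.28598 and ∂z/∂northing = −n_y/n_z = 1.16641.
|∇z| = √(a²+b²) = 1.20096, so dip δ = arctan(1.20096) = 50.22°.
True thickness = vertical thickness × cos δ = 151.5 × cos 50.22° = 96.9 ft.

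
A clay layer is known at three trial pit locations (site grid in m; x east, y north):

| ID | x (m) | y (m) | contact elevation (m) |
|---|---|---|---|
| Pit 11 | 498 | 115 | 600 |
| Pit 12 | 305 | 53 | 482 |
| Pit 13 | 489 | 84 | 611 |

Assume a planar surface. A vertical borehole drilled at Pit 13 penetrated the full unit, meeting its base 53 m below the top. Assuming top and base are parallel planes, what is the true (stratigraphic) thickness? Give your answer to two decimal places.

Two edge vectors: Pit 11→Pit 12 = (-193, -62, -118), Pit 11→Pit 13 = (-9, -31, 11).
Normal n = (Pit 11→Pit 12) × (Pit 11→Pit 13) = (-4340, 3185, 5425).
So ∂z/∂x = −n_x/n_z = 0.80000 and ∂z/∂y = −n_y/n_z = −0.58710.
|∇z| = √(a²+b²) = 0.99231, so dip δ = arctan(0.99231) = 44.78°.
True thickness = vertical thickness × cos δ = 53 × cos 44.78° = 37.62 m.

37.62 m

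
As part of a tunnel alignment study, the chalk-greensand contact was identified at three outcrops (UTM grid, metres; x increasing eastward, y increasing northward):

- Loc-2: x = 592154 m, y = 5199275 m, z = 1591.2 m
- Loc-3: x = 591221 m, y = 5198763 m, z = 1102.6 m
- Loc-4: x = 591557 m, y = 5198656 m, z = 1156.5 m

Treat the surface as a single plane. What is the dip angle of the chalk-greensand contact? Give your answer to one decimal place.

Let the plane be z = a·x + b·y + c.
Loc-3−Loc-2: −933a − 512b = −488.6;  Loc-4−Loc-2: −597a − 619b = −434.7.
Solving gives a = 0.29381, b = 0.41889.
Gradient magnitude |∇z| = √(a² + b²) = √(0.08633 + 0.17547) = 0.51166.
True dip = arctan(0.51166) = 27.1°, dipping toward SW (azimuth ≈ 215°).

27.1°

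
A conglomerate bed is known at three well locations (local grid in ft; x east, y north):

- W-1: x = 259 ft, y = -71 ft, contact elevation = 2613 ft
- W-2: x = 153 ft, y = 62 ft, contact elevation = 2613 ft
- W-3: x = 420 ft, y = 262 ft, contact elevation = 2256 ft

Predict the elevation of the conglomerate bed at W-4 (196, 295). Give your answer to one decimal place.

2421.5 ft

Let the plane be z = a·x + b·y + c.
W-2−W-1: −106a + 133b = 0;  W-3−W-1: 161a + 333b = −357.
Solving gives a = −0.83724, b = −0.66728.
Then c = 2613 − a·259 − b·-71 = 2782.47.
At (196, 295): z = −164.1 − 196.8 + 2782.47 = 2421.5 ft.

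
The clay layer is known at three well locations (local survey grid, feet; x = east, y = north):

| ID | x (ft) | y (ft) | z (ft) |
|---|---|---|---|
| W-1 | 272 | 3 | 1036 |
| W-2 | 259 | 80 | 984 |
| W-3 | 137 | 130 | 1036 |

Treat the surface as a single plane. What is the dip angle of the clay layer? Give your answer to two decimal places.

47.78°

Let the plane be z = a·x + b·y + c.
W-2−W-1: −13a + 77b = −52;  W-3−W-1: −135a + 127b = 0.
Solving gives a = −0.75526, b = −0.80284.
Gradient magnitude |∇z| = √(a² + b²) = √(0.57042 + 0.64455) = 1.10225.
True dip = arctan(1.10225) = 47.78°, dipping toward NE (azimuth ≈ 043°).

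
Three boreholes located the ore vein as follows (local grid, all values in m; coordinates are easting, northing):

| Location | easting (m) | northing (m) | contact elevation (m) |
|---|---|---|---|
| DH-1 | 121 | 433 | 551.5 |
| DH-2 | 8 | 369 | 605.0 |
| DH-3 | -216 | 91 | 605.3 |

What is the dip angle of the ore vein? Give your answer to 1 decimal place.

48.1°

Two edge vectors: DH-1→DH-2 = (-113, -64, 53.5), DH-1→DH-3 = (-337, -342, 53.8).
Normal n = (DH-1→DH-2) × (DH-1→DH-3) = (14853.8, -11950.1, 17078).
So ∂z/∂easting = −n_x/n_z = −0.86976 and ∂z/∂northing = −n_y/n_z = 0.69974.
Gradient magnitude |∇z| = √(a² + b²) = √(0.75649 + 0.48963) = 1.11630.
True dip = arctan(1.11630) = 48.1°, dipping toward SE (azimuth ≈ 129°).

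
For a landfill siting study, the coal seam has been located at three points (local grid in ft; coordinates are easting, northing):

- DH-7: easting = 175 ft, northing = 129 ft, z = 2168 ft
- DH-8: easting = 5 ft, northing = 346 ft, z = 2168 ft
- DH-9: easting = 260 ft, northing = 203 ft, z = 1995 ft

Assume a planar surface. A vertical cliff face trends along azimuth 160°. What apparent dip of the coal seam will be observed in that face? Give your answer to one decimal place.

25.5°

Two edge vectors: DH-7→DH-8 = (-170, 217, 0), DH-7→DH-9 = (85, 74, -173).
Normal n = (DH-7→DH-8) × (DH-7→DH-9) = (-37541, -29410, -31025).
So ∂z/∂easting = −n_x/n_z = −1.21002 and ∂z/∂northing = −n_y/n_z = −0.94795.
Unit vector along 160° is (sin 160°, cos 160°) = (0.3420, -0.9397).
Slope in that direction = a·(0.3420) + b·(-0.9397) = 0.47692.
Apparent dip = arctan|0.47692| = 25.5° (true dip is 57.0°, so apparent ≤ true as expected).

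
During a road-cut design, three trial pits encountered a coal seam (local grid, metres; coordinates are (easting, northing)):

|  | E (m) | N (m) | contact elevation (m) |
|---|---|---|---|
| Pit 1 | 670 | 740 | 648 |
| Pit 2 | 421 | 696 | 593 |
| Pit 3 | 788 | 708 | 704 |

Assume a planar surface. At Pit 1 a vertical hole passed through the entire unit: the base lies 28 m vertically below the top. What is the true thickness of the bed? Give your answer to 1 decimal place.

Two edge vectors: Pit 1→Pit 2 = (-249, -44, -55), Pit 1→Pit 3 = (118, -32, 56).
Normal n = (Pit 1→Pit 2) × (Pit 1→Pit 3) = (-4224, 7454, 13160).
So ∂z/∂E = −n_x/n_z = 0.32097 and ∂z/∂N = −n_y/n_z = −0.56641.
|∇z| = √(a²+b²) = 0.65104, so dip δ = arctan(0.65104) = 33.07°.
True thickness = vertical thickness × cos δ = 28 × cos 33.07° = 23.5 m.

23.5 m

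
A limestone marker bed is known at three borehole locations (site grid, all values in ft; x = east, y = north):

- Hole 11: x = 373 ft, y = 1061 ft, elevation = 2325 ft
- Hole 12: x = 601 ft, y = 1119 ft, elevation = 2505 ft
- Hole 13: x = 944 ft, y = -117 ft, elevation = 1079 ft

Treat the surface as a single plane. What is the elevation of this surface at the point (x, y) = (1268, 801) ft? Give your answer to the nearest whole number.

Two edge vectors: Hole 11→Hole 12 = (228, 58, 180), Hole 11→Hole 13 = (571, -1178, -1246).
Normal n = (Hole 11→Hole 12) × (Hole 11→Hole 13) = (139772, 386868, -301702).
So ∂z/∂x = −n_x/n_z = 0.46328 and ∂z/∂y = −n_y/n_z = 1.28229.
Intercept c from Hole 11: 2325 − 172.80 − 1360.50 = 791.69.
At (1268, 801): z = 587.4 + 1027.1 + 791.69 = 2406.2 ft.

2406 ft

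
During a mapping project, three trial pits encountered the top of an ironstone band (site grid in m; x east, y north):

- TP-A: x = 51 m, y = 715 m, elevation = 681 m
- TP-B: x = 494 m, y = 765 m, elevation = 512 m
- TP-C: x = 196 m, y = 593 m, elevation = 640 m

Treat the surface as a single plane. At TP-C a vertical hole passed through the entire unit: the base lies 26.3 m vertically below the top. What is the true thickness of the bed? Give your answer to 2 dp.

Two edge vectors: TP-A→TP-B = (443, 50, -169), TP-A→TP-C = (145, -122, -41).
Normal n = (TP-A→TP-B) × (TP-A→TP-C) = (-22668, -6342, -61296).
So ∂z/∂x = −n_x/n_z = −0.36981 and ∂z/∂y = −n_y/n_z = −0.10347.
|∇z| = √(a²+b²) = 0.38401, so dip δ = arctan(0.38401) = 21.01°.
True thickness = vertical thickness × cos δ = 26.3 × cos 21.01° = 24.55 m.

24.55 m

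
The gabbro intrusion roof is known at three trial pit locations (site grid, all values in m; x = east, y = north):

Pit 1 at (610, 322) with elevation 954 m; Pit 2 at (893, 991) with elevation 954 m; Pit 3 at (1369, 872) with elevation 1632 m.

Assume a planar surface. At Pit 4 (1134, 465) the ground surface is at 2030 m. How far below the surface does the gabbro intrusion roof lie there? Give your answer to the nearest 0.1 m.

478.9 m

Let the plane be z = a·x + b·y + c.
Pit 2−Pit 1: 283a + 669b = 0;  Pit 3−Pit 1: 759a + 550b = 678.
Solving gives a = 1.288142, b = −0.544909.
Then c = 954 − a·610 − b·322 = 343.69.
At (1134, 465): z_contact = 1460.75 − 253.38 + 343.69 = 1551.06 m.
Depth below ground = 2030 − 1551.06 = 478.9 m.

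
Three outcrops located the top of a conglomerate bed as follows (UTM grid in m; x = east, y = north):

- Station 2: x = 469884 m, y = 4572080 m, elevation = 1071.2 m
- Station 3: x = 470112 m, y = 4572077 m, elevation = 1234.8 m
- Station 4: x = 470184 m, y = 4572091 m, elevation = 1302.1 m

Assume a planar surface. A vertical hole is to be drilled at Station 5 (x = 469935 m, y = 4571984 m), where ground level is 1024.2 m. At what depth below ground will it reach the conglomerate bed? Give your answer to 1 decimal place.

16.1 m

Two edge vectors: Station 2→Station 3 = (228, -3, 163.6), Station 2→Station 4 = (300, 11, 230.9).
Normal n = (Station 2→Station 3) × (Station 2→Station 4) = (-2492.3, -3565.2, 3408).
So ∂z/∂x = −n_x/n_z = 0.731308685 and ∂z/∂y = −n_y/n_z = 1.046126761.
Intercept c from Station 2: 1071.2 − 343630.25 − 4782975.24 = −5125534.29.
At (469935, 4571984): z_contact = 343667.55 + 4782874.81 − 5125534.29 = 1008.07 m.
Depth below ground = 1024.2 − 1008.07 = 16.1 m.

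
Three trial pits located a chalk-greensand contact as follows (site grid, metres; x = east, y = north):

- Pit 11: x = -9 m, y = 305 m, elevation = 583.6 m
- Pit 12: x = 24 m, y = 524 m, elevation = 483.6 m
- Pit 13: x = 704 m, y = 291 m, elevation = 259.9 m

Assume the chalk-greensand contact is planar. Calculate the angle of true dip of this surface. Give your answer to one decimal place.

31.1°

Two edge vectors: Pit 11→Pit 12 = (33, 219, -100), Pit 11→Pit 13 = (713, -14, -323.7).
Normal n = (Pit 11→Pit 12) × (Pit 11→Pit 13) = (-72290.3, -60617.9, -156609).
So ∂z/∂x = −n_x/n_z = −0.46160 and ∂z/∂y = −n_y/n_z = −0.38707.
Gradient magnitude |∇z| = √(a² + b²) = √(0.21307 + 0.14982) = 0.60240.
True dip = arctan(0.60240) = 31.1°, dipping toward NE (azimuth ≈ 050°).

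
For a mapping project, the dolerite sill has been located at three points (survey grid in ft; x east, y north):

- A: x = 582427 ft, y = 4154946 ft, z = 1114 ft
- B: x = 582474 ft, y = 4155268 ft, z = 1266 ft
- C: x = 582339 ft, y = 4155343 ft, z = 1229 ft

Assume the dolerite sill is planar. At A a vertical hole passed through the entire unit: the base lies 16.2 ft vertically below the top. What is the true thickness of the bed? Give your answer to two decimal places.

13.66 ft

Let the plane be z = a·x + b·y + c.
B−A: 47a + 322b = 152;  C−A: −88a + 397b = 115.
Solving gives a = 0.49610, b = 0.39964.
|∇z| = √(a²+b²) = 0.63704, so dip δ = arctan(0.63704) = 32.50°.
True thickness = vertical thickness × cos δ = 16.2 × cos 32.50° = 13.66 ft.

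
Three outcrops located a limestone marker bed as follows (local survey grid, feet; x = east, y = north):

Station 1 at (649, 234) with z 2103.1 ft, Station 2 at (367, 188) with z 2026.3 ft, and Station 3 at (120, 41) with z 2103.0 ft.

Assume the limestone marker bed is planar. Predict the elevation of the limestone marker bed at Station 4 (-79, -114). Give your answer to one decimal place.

Let the plane be z = a·x + b·y + c.
Station 2−Station 1: −282a − 46b = −76.8;  Station 3−Station 1: −529a − 193b = −0.1.
Solving gives a = 0.49242, b = −1.34916.
Then c = 2103.1 − a·649 − b·234 = 2099.23.
At (-79, -114): z = −38.9 + 153.8 + 2099.23 = 2214.1 ft.

2214.1 ft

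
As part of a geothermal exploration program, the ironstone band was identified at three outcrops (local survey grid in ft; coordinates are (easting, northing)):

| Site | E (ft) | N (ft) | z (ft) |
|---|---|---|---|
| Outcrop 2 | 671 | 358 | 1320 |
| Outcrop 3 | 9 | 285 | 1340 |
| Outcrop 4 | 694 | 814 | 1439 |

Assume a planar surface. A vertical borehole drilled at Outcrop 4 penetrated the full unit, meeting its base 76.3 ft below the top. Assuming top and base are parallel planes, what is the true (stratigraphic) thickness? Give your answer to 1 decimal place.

73.7 ft

Let the plane be z = a·E + b·N + c.
Outcrop 3−Outcrop 2: −662a − 73b = 20;  Outcrop 4−Outcrop 2: 23a + 456b = 119.
Solving gives a = −0.05932, b = 0.26396.
|∇z| = √(a²+b²) = 0.27054, so dip δ = arctan(0.27054) = 15.14°.
True thickness = vertical thickness × cos δ = 76.3 × cos 15.14° = 73.7 ft.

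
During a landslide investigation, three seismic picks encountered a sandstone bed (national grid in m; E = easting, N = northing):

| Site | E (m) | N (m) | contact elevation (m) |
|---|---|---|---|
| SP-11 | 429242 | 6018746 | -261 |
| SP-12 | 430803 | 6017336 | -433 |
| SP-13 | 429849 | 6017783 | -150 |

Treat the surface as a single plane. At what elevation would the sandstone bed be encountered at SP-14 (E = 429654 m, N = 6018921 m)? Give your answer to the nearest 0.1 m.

Two edge vectors: SP-11→SP-12 = (1561, -1410, -172), SP-11→SP-13 = (607, -963, 111).
Normal n = (SP-11→SP-12) × (SP-11→SP-13) = (-322146, -277675, -647373).
So ∂z/∂E = −n_x/n_z = −0.497620383 and ∂z/∂N = −n_y/n_z = −0.428925828.
Intercept c from SP-11: -261 + 213599.57 + 2581595.61 = 2794934.18.
At (429654, 6018921): z = −213804.6 − 2581670.7 + 2794934.18 = -541.1 m.

-541.1 m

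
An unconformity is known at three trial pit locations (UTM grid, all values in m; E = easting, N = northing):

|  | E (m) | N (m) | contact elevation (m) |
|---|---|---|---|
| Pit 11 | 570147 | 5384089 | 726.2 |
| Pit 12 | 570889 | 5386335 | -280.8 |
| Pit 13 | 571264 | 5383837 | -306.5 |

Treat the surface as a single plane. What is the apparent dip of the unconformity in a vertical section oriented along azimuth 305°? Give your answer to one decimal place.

35.2°

Let the plane be z = a·E + b·N + c.
Pit 12−Pit 11: 742a + 2246b = −1007;  Pit 13−Pit 11: 1117a − 252b = −1032.7.
Solving gives a = −0.95454, b = −0.13301.
Unit vector along 305° is (sin 305°, cos 305°) = (-0.8192, 0.5736).
Slope in that direction = a·(-0.8192) + b·(0.5736) = 0.70562.
Apparent dip = arctan|0.70562| = 35.2° (true dip is 43.9°, so apparent ≤ true as expected).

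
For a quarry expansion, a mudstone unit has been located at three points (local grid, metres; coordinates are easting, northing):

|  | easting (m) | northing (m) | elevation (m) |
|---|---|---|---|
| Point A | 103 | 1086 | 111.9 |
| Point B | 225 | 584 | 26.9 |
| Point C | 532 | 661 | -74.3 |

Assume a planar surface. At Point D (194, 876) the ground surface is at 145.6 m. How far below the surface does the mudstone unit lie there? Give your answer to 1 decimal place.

Two edge vectors: Point A→Point B = (122, -502, -85), Point A→Point C = (429, -425, -186.2).
Normal n = (Point A→Point B) × (Point A→Point C) = (57347.4, -13748.6, 163508).
So ∂z/∂easting = −n_x/n_z = −0.350731 and ∂z/∂northing = −n_y/n_z = 0.084085.
Intercept c from Point A: 111.9 + 36.13 − 91.32 = 56.71.
At (194, 876): z_contact = −68.04 + 73.66 + 56.71 = 62.33 m.
Depth below ground = 145.6 − 62.33 = 83.3 m.

83.3 m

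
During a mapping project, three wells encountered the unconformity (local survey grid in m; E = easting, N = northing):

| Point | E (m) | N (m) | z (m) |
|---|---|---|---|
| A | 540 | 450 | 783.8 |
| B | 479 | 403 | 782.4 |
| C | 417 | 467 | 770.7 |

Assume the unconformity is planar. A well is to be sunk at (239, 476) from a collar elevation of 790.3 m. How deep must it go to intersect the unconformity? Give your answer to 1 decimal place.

Let the plane be z = a·E + b·N + c.
B−A: −61a − 47b = −1.4;  C−A: −123a + 17b = −13.1.
Solving gives a = 0.09380, b = −0.09195.
Then c = 783.8 − a·540 − b·450 = 774.53.
At (239, 476): z_contact = 22.42 − 43.77 + 774.53 = 753.18 m.
Depth below ground = 790.3 − 753.18 = 37.1 m.

37.1 m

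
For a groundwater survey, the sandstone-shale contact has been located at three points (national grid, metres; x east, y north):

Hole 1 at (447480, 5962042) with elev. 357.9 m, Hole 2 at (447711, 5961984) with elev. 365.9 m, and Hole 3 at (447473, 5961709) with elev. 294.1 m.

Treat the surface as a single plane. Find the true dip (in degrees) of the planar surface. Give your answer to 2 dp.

11.69°

Let the plane be z = a·x + b·y + c.
Hole 2−Hole 1: 231a − 58b = 8;  Hole 3−Hole 1: −7a − 333b = −63.8.
Solving gives a = 0.08230, b = 0.18986.
Gradient magnitude |∇z| = √(a² + b²) = √(0.00677 + 0.03605) = 0.20693.
True dip = arctan(0.20693) = 11.69°, dipping toward SSW (azimuth ≈ 203°).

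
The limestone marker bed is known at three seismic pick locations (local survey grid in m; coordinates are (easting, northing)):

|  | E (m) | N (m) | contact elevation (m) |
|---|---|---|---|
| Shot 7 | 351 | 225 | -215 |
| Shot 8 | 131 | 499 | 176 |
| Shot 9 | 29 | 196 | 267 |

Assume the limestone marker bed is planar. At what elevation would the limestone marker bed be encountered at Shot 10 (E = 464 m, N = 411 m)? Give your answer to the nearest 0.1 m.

Two edge vectors: Shot 7→Shot 8 = (-220, 274, 391), Shot 7→Shot 9 = (-322, -29, 482).
Normal n = (Shot 7→Shot 8) × (Shot 7→Shot 9) = (143407, -19862, 94608).
So ∂z/∂E = −n_x/n_z = −1.51580 and ∂z/∂N = −n_y/n_z = 0.20994.
Intercept c from Shot 7: -215 + 532.05 − 47.24 = 269.81.
At (464, 411): z = −703.3 + 86.3 + 269.81 = -347.2 m.

-347.2 m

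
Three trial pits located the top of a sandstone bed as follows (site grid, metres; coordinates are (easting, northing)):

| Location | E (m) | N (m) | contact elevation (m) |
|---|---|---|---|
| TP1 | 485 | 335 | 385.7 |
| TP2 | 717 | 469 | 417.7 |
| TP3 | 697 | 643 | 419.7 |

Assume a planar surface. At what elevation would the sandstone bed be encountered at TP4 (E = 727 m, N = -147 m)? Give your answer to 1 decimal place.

Two edge vectors: TP1→TP2 = (232, 134, 32), TP1→TP3 = (212, 308, 34).
Normal n = (TP1→TP2) × (TP1→TP3) = (-5300, -1104, 43048).
So ∂z/∂E = −n_x/n_z = 0.12312 and ∂z/∂N = −n_y/n_z = 0.02565.
Intercept c from TP1: 385.7 − 59.71 − 8.59 = 317.40.
At (727, -147): z = 89.5 − 3.8 + 317.40 = 403.1 m.

403.1 m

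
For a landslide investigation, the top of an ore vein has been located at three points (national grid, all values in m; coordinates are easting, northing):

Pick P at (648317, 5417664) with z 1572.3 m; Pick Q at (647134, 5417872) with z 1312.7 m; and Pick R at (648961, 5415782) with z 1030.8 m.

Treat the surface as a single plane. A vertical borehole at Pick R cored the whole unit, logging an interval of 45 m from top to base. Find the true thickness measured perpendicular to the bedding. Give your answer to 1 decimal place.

Two edge vectors: Pick P→Pick Q = (-1183, 208, -259.6), Pick P→Pick R = (644, -1882, -541.5).
Normal n = (Pick P→Pick Q) × (Pick P→Pick R) = (-601199.2, -807776.9, 2092454).
So ∂z/∂easting = −n_x/n_z = 0.28732 and ∂z/∂northing = −n_y/n_z = 0.38604.
|∇z| = √(a²+b²) = 0.48123, so dip δ = arctan(0.48123) = 25.70°.
True thickness = vertical thickness × cos δ = 45 × cos 25.70° = 40.5 m.

40.5 m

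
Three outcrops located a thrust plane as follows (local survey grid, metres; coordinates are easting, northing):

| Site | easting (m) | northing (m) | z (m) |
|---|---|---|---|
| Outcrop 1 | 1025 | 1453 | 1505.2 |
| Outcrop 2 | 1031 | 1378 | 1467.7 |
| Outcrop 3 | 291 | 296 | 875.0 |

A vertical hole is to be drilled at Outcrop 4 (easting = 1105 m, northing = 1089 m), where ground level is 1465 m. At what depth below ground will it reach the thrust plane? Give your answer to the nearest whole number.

Two edge vectors: Outcrop 1→Outcrop 2 = (6, -75, -37.5), Outcrop 1→Outcrop 3 = (-734, -1157, -630.2).
Normal n = (Outcrop 1→Outcrop 2) × (Outcrop 1→Outcrop 3) = (3877.5, 31306.2, -61992).
So ∂z/∂easting = −n_x/n_z = 0.06255 and ∂z/∂northing = −n_y/n_z = 0.50500.
Intercept c from Outcrop 1: 1505.2 − 64.11 − 733.77 = 707.32.
At (1105, 1089): z_contact = 69.1 + 549.9 + 707.32 = 1326.4 m.
Depth below ground = 1465 − 1326.4 = 139 m.

139 m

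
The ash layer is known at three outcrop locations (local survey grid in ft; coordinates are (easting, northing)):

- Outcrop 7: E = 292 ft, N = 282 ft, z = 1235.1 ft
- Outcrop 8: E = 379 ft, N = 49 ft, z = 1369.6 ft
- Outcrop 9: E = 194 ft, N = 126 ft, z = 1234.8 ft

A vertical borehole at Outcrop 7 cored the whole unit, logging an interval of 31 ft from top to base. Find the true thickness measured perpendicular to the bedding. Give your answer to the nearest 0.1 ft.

Two edge vectors: Outcrop 7→Outcrop 8 = (87, -233, 134.5), Outcrop 7→Outcrop 9 = (-98, -156, -0.3).
Normal n = (Outcrop 7→Outcrop 8) × (Outcrop 7→Outcrop 9) = (21051.9, -13154.9, -36406).
So ∂z/∂E = −n_x/n_z = 0.57825 and ∂z/∂N = −n_y/n_z = −0.36134.
|∇z| = √(a²+b²) = 0.68187, so dip δ = arctan(0.68187) = 34.29°.
True thickness = vertical thickness × cos δ = 31 × cos 34.29° = 25.6 ft.

25.6 ft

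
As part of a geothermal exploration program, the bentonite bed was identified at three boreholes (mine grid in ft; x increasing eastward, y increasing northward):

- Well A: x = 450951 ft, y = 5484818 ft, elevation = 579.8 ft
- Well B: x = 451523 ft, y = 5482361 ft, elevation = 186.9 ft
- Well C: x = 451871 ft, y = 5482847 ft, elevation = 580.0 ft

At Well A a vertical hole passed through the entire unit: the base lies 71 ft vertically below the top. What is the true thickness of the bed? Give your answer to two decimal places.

Let the plane be z = a·x + b·y + c.
Well B−Well A: 572a − 2457b = −392.9;  Well C−Well A: 920a − 1971b = 0.2.
Solving gives a = 0.68392, b = 0.31913.
|∇z| = √(a²+b²) = 0.75471, so dip δ = arctan(0.75471) = 37.04°.
True thickness = vertical thickness × cos δ = 71 × cos 37.04° = 56.67 ft.

56.67 ft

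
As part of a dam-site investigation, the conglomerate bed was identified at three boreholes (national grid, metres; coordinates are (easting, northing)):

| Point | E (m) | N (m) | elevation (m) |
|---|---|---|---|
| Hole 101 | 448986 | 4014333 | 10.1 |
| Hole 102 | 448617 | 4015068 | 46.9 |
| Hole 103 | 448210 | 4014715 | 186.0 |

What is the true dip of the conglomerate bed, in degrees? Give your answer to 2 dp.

Let the plane be z = a·E + b·N + c.
Hole 102−Hole 101: −369a + 735b = 36.8;  Hole 103−Hole 101: −776a + 382b = 175.9.
Solving gives a = −0.26835, b = −0.08465.
Gradient magnitude |∇z| = √(a² + b²) = √(0.07201 + 0.00717) = 0.28138.
True dip = arctan(0.28138) = 15.72°, dipping toward ENE (azimuth ≈ 072°).

15.72°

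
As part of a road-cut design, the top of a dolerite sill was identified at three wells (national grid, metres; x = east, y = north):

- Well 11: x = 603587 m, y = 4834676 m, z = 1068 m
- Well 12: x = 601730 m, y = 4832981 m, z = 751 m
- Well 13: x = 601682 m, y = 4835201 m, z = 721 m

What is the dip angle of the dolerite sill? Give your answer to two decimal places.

10.19°

Let the plane be z = a·x + b·y + c.
Well 12−Well 11: −1857a − 1695b = −317;  Well 13−Well 11: −1905a + 525b = −347.
Solving gives a = 0.17950, b = −0.00963.
Gradient magnitude |∇z| = √(a² + b²) = √(0.03222 + 0.00009) = 0.17976.
True dip = arctan(0.17976) = 10.19°, dipping toward W (azimuth ≈ 273°).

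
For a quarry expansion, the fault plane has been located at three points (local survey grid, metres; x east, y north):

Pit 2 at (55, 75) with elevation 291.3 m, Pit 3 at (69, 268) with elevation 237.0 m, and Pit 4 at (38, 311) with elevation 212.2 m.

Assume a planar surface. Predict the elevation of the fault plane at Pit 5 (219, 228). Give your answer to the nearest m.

Let the plane be z = a·x + b·y + c.
Pit 3−Pit 2: 14a + 193b = −54.3;  Pit 4−Pit 2: −17a + 236b = −79.1.
Solving gives a = 0.37229, b = −0.30835.
Then c = 291.3 − a·55 − b·75 = 293.95.
At (219, 228): z = 81.5 − 70.3 + 293.95 = 305.2 m.

305 m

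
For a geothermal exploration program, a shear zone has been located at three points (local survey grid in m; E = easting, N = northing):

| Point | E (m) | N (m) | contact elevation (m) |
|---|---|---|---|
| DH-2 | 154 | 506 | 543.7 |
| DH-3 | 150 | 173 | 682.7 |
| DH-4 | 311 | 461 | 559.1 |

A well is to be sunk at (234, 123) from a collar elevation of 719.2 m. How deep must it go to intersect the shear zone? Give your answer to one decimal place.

17.4 m

Two edge vectors: DH-2→DH-3 = (-4, -333, 139), DH-2→DH-4 = (157, -45, 15.4).
Normal n = (DH-2→DH-3) × (DH-2→DH-4) = (1126.8, 21884.6, 52461).
So ∂z/∂E = −n_x/n_z = −0.02148 and ∂z/∂N = −n_y/n_z = −0.41716.
Intercept c from DH-2: 543.7 + 3.31 + 211.08 = 758.09.
At (234, 123): z_contact = −5.03 − 51.31 + 758.09 = 701.75 m.
Depth below ground = 719.2 − 701.75 = 17.4 m.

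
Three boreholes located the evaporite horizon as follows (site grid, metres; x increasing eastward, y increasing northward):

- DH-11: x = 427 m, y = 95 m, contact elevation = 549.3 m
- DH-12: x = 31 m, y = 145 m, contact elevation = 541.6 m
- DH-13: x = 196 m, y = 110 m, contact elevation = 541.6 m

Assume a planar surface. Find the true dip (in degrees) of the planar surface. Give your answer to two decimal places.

Let the plane be z = a·x + b·y + c.
DH-12−DH-11: −396a + 50b = −7.7;  DH-13−DH-11: −231a + 15b = −7.7.
Solving gives a = 0.04804, b = 0.22647.
Gradient magnitude |∇z| = √(a² + b²) = √(0.00231 + 0.05129) = 0.23151.
True dip = arctan(0.23151) = 13.03°, dipping toward SSW (azimuth ≈ 192°).

13.03°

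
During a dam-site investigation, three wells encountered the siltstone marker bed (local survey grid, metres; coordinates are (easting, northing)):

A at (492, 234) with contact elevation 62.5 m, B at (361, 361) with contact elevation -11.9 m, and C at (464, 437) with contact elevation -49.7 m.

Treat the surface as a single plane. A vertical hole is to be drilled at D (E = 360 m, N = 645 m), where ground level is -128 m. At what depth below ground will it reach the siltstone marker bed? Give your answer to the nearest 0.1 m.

Let the plane be z = a·E + b·N + c.
B−A: −131a + 127b = −74.4;  C−A: −28a + 203b = −112.2.
Solving gives a = 0.03706, b = −0.54760.
Then c = 62.5 − a·492 − b·234 = 172.40.
At (360, 645): z_contact = 13.34 − 353.20 + 172.40 = -167.45 m.
Depth below ground = -128 − (-167.45) = 39.5 m.

39.5 m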